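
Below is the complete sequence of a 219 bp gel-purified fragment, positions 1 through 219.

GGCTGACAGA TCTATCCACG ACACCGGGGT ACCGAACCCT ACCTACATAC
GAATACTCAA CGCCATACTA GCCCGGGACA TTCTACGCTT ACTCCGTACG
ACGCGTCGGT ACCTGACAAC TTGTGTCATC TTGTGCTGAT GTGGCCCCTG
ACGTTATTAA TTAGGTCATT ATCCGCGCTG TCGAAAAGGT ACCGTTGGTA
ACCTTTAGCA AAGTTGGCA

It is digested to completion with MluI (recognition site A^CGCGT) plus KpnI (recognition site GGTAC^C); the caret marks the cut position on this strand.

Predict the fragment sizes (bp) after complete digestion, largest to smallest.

The MluI site (ACGCGT) starts at position 101.
MluI cuts after the first base of each site, so after position 101.
KpnI sites (GGTACC) start at positions 28, 108, 188.
KpnI cuts after base 5 of each site (before the last base), so after positions 32, 112, 192.
Combined cut positions: 32, 101, 112, 192.
Linear molecule, 4 cuts → 5 fragments:
  1–32 → 32 bp
  33–101 → 69 bp
  102–112 → 11 bp
  113–192 → 80 bp
  193–219 → 27 bp
Sorted largest to smallest: 80, 69, 32, 27, 11 bp.

80, 69, 32, 27, 11 bp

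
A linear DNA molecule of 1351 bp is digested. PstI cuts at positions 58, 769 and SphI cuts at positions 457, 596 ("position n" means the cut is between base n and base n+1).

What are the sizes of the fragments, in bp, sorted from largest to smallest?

Combined cut positions (sorted): 58, 457, 596, 769.
Linear molecule, 4 cuts → 5 fragments:
  58 − 0 = 58 bp
  457 − 58 = 399 bp
  596 − 457 = 139 bp
  769 − 596 = 173 bp
  1351 − 769 = 582 bp
Sorted largest to smallest: 582, 399, 173, 139, 58 bp.

582, 399, 173, 139, 58 bp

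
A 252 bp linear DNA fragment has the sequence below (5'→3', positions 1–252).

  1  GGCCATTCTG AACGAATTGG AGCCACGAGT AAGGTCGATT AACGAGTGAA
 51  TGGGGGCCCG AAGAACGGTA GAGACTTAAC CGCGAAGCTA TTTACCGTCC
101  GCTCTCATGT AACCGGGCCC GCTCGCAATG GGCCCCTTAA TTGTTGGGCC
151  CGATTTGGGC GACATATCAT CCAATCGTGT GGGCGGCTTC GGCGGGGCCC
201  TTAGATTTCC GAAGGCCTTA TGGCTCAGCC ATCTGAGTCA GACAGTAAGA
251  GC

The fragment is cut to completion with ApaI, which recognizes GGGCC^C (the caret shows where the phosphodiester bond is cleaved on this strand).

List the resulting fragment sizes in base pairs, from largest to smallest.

ApaI sites (GGGCCC) start at positions 54, 115, 130, 146, 195.
ApaI cuts after base 5 of each site (before the last base), so after positions 58, 119, 134, 150, 199.
Linear molecule, 5 cuts → 6 fragments:
  1–58 → 58 bp
  59–119 → 61 bp
  120–134 → 15 bp
  135–150 → 16 bp
  151–199 → 49 bp
  200–252 → 53 bp
Sorted largest to smallest: 61, 58, 53, 49, 16, 15 bp.

61, 58, 53, 49, 16, 15 bp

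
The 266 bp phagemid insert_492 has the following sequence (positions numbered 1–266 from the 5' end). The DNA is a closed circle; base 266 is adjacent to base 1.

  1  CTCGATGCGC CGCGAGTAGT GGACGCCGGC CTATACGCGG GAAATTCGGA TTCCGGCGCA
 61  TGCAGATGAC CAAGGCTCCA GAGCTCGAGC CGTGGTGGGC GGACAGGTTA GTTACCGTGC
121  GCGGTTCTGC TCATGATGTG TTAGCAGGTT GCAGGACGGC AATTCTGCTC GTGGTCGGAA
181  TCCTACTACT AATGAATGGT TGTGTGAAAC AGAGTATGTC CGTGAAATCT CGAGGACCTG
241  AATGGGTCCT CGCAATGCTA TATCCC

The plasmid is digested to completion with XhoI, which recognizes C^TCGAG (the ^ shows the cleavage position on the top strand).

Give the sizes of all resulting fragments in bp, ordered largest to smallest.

145, 121 bp

XhoI sites (CTCGAG) start at positions 84, 229.
XhoI cuts after the first base of each site, so after positions 84, 229.
Circular molecule, 2 cuts → 2 fragments:
  85–229 → 145 bp
  230–266 then 1–84 → 37 + 84 = 121 bp
Sorted largest to smallest: 145, 121 bp.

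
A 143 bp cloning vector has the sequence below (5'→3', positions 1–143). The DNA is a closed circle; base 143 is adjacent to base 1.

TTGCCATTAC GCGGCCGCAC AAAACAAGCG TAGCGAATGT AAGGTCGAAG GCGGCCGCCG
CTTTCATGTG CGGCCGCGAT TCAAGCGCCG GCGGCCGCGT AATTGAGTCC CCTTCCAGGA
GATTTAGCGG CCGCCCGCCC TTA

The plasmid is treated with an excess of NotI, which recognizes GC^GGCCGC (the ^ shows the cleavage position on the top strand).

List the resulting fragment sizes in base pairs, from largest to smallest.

NotI sites (GCGGCCGC) start at positions 11, 51, 70, 91, 127.
NotI cuts after base 2 of each site, so after positions 12, 52, 71, 92, 128.
Circular molecule, 5 cuts → 5 fragments:
  13–52 → 40 bp
  53–71 → 19 bp
  72–92 → 21 bp
  93–128 → 36 bp
  129–143 then 1–12 → 15 + 12 = 27 bp
Sorted largest to smallest: 40, 36, 27, 21, 19 bp.

40, 36, 27, 21, 19 bp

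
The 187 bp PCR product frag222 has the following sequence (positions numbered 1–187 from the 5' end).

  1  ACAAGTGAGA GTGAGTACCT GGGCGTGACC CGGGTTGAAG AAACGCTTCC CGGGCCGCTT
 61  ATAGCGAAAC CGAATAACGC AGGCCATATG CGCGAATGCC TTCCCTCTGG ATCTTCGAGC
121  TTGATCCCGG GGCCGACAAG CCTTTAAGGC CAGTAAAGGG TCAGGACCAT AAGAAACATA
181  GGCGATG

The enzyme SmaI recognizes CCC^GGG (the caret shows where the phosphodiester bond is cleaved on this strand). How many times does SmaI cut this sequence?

CCCGGG occurs starting at positions 29, 49, 126.
SmaI cuts at 3 sites.

3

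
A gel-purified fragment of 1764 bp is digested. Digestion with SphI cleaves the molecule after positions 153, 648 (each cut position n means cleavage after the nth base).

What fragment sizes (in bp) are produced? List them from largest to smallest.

1116, 495, 153 bp

Linear molecule, 2 cuts → 3 fragments:
  153 − 0 = 153 bp
  648 − 153 = 495 bp
  1764 − 648 = 1116 bp
Sorted largest to smallest: 1116, 495, 153 bp.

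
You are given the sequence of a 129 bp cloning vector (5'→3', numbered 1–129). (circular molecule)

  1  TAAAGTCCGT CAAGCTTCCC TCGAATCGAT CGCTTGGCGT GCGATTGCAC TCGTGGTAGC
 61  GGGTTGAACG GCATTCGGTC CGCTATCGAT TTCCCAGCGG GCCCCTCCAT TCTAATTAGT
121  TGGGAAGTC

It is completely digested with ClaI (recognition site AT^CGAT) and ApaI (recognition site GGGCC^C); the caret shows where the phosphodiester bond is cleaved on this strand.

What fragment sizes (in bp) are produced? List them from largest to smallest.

60, 52, 17 bp

ClaI sites (ATCGAT) start at positions 25, 85.
ClaI cuts after base 2 of each site, so after positions 26, 86.
The ApaI site (GGGCCC) starts at position 99.
ApaI cuts after base 5 of each site (before the last base), so after position 103.
Combined cut positions: 26, 86, 103.
Circular molecule, 3 cuts → 3 fragments:
  27–86 → 60 bp
  87–103 → 17 bp
  104–129 then 1–26 → 26 + 26 = 52 bp
Sorted largest to smallest: 60, 52, 17 bp.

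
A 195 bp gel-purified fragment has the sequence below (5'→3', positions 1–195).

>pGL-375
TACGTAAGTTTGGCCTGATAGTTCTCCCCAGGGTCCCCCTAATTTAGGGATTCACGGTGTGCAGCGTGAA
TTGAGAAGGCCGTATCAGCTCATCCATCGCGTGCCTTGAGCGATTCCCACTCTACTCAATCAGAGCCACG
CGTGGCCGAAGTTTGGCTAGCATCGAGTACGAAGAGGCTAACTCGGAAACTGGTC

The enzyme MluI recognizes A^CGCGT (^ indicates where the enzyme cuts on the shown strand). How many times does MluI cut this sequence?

1

ACGCGT occurs starting at position 138.
MluI cuts at 1 site.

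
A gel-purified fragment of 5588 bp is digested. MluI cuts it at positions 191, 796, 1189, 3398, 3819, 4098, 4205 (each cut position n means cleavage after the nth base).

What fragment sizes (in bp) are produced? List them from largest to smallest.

2209, 1383, 605, 421, 393, 279, 191, 107 bp

Linear molecule, 7 cuts → 8 fragments:
  191 − 0 = 191 bp
  796 − 191 = 605 bp
  1189 − 796 = 393 bp
  3398 − 1189 = 2209 bp
  3819 − 3398 = 421 bp
  4098 − 3819 = 279 bp
  4205 − 4098 = 107 bp
  5588 − 4205 = 1383 bp
Sorted largest to smallest: 2209, 1383, 605, 421, 393, 279, 191, 107 bp.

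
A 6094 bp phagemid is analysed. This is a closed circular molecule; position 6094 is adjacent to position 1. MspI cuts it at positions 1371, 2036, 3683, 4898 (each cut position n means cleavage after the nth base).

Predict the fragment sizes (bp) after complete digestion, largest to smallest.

2567, 1647, 1215, 665 bp

Circular molecule, 4 cuts → 4 fragments:
  2036 − 1371 = 665 bp
  3683 − 2036 = 1647 bp
  4898 − 3683 = 1215 bp
  wrap: 6094 − 4898 + 1371 = 2567 bp
Sorted largest to smallest: 2567, 1647, 1215, 665 bp.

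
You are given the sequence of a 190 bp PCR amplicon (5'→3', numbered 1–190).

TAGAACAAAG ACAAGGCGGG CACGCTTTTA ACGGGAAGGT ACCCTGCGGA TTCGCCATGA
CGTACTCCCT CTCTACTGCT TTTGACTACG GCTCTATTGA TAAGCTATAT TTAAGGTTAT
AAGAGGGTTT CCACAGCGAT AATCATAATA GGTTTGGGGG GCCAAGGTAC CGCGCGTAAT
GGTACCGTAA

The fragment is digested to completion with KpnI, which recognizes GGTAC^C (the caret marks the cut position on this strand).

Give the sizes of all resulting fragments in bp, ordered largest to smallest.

128, 42, 15, 5 bp

KpnI sites (GGTACC) start at positions 38, 166, 181.
KpnI cuts after base 5 of each site (before the last base), so after positions 42, 170, 185.
Linear molecule, 3 cuts → 4 fragments:
  1–42 → 42 bp
  43–170 → 128 bp
  171–185 → 15 bp
  186–190 → 5 bp
Sorted largest to smallest: 128, 42, 15, 5 bp.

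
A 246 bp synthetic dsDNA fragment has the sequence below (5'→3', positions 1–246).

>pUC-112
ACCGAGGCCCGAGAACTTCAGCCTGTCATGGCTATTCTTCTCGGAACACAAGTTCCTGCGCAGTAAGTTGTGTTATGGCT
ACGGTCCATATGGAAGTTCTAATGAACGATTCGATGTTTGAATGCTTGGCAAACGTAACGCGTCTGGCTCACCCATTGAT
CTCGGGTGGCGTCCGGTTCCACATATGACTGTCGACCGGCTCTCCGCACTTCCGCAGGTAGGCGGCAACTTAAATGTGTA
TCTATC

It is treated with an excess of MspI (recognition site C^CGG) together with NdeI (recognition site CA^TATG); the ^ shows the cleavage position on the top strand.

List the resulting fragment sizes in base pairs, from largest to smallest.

MspI sites (CCGG) start at positions 173, 196.
MspI cuts after the first base of each site, so after positions 173, 196.
NdeI sites (CATATG) start at positions 87, 182.
NdeI cuts after base 2 of each site, so after positions 88, 183.
Combined cut positions: 88, 173, 183, 196.
Linear molecule, 4 cuts → 5 fragments:
  1–88 → 88 bp
  89–173 → 85 bp
  174–183 → 10 bp
  184–196 → 13 bp
  197–246 → 50 bp
Sorted largest to smallest: 88, 85, 50, 13, 10 bp.

88, 85, 50, 13, 10 bp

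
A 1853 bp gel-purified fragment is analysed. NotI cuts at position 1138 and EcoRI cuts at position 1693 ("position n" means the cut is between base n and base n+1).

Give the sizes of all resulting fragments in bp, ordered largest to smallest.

1138, 555, 160 bp

Combined cut positions (sorted): 1138, 1693.
Linear molecule, 2 cuts → 3 fragments:
  1138 − 0 = 1138 bp
  1693 − 1138 = 555 bp
  1853 − 1693 = 160 bp
Sorted largest to smallest: 1138, 555, 160 bp.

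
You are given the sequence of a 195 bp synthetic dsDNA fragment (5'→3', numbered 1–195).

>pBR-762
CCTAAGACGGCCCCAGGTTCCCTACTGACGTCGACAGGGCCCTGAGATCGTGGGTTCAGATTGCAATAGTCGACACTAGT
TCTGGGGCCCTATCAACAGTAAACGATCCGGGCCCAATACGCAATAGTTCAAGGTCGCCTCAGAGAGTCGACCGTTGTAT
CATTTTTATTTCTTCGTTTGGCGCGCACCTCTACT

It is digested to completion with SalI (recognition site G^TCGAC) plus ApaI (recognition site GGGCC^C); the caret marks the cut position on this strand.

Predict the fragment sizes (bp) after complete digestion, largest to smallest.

48, 33, 30, 28, 25, 20, 11 bp

SalI sites (GTCGAC) start at positions 30, 69, 147.
SalI cuts after the first base of each site, so after positions 30, 69, 147.
ApaI sites (GGGCCC) start at positions 37, 85, 110.
ApaI cuts after base 5 of each site (before the last base), so after positions 41, 89, 114.
Combined cut positions: 30, 41, 69, 89, 114, 147.
Linear molecule, 6 cuts → 7 fragments:
  1–30 → 30 bp
  31–41 → 11 bp
  42–69 → 28 bp
  70–89 → 20 bp
  90–114 → 25 bp
  115–147 → 33 bp
  148–195 → 48 bp
Sorted largest to smallest: 48, 33, 30, 28, 25, 20, 11 bp.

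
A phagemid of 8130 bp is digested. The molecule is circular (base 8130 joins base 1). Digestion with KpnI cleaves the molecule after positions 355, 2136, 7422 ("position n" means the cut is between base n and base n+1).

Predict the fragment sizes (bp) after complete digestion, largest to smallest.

Circular molecule, 3 cuts → 3 fragments:
  2136 − 355 = 1781 bp
  7422 − 2136 = 5286 bp
  wrap: 8130 − 7422 + 355 = 1063 bp
Sorted largest to smallest: 5286, 1781, 1063 bp.

5286, 1781, 1063 bp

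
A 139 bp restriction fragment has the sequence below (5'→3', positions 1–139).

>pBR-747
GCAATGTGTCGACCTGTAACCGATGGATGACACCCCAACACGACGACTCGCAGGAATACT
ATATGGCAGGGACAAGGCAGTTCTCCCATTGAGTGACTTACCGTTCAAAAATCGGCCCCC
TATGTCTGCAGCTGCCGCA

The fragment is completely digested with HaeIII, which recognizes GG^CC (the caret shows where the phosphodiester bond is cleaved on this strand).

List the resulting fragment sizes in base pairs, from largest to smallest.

The HaeIII site (GGCC) starts at position 114.
HaeIII cuts after base 2 of each site, so after position 115.
Linear molecule, 1 cut → 2 fragments:
  1–115 → 115 bp
  116–139 → 24 bp
Sorted largest to smallest: 115, 24 bp.

115, 24 bp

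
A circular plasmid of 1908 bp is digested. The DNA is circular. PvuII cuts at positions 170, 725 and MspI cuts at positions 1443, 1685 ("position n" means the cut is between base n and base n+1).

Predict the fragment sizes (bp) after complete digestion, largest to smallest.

Combined cut positions (sorted): 170, 725, 1443, 1685.
Circular molecule, 4 cuts → 4 fragments:
  725 − 170 = 555 bp
  1443 − 725 = 718 bp
  1685 − 1443 = 242 bp
  wrap: 1908 − 1685 + 170 = 393 bp
Sorted largest to smallest: 718, 555, 393, 242 bp.

718, 555, 393, 242 bp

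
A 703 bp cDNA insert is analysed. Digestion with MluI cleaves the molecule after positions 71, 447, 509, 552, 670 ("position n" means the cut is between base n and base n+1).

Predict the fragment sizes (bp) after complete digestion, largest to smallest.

376, 118, 71, 62, 43, 33 bp

Linear molecule, 5 cuts → 6 fragments:
  71 − 0 = 71 bp
  447 − 71 = 376 bp
  509 − 447 = 62 bp
  552 − 509 = 43 bp
  670 − 552 = 118 bp
  703 − 670 = 33 bp
Sorted largest to smallest: 376, 118, 71, 62, 43, 33 bp.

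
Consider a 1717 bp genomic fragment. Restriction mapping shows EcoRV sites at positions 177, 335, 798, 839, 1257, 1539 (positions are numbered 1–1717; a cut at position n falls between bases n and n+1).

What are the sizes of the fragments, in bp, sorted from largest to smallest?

Linear molecule, 6 cuts → 7 fragments:
  177 − 0 = 177 bp
  335 − 177 = 158 bp
  798 − 335 = 463 bp
  839 − 798 = 41 bp
  1257 − 839 = 418 bp
  1539 − 1257 = 282 bp
  1717 − 1539 = 178 bp
Sorted largest to smallest: 463, 418, 282, 178, 177, 158, 41 bp.

463, 418, 282, 178, 177, 158, 41 bp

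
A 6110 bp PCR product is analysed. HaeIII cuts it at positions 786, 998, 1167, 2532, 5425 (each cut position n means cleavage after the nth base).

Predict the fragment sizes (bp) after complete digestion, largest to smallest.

Linear molecule, 5 cuts → 6 fragments:
  786 − 0 = 786 bp
  998 − 786 = 212 bp
  1167 − 998 = 169 bp
  2532 − 1167 = 1365 bp
  5425 − 2532 = 2893 bp
  6110 − 5425 = 685 bp
Sorted largest to smallest: 2893, 1365, 786, 685, 212, 169 bp.

2893, 1365, 786, 685, 212, 169 bp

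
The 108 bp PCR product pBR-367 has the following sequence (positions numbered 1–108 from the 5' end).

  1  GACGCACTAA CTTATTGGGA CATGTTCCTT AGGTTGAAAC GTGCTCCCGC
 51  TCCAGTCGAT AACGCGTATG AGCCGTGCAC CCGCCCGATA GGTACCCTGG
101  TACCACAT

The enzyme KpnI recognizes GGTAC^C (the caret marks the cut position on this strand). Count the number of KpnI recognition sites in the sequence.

2

GGTACC occurs starting at positions 91, 99.
KpnI cuts at 2 sites.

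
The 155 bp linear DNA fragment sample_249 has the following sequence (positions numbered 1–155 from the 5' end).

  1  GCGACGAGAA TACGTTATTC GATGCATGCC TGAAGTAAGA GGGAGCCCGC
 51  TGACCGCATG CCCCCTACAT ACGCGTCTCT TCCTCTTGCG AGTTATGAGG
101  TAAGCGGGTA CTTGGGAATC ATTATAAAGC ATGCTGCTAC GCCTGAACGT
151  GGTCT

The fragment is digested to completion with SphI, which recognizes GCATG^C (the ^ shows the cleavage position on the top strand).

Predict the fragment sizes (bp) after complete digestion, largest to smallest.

73, 32, 28, 22 bp

SphI sites (GCATGC) start at positions 24, 56, 129.
SphI cuts after base 5 of each site (before the last base), so after positions 28, 60, 133.
Linear molecule, 3 cuts → 4 fragments:
  1–28 → 28 bp
  29–60 → 32 bp
  61–133 → 73 bp
  134–155 → 22 bp
Sorted largest to smallest: 73, 32, 28, 22 bp.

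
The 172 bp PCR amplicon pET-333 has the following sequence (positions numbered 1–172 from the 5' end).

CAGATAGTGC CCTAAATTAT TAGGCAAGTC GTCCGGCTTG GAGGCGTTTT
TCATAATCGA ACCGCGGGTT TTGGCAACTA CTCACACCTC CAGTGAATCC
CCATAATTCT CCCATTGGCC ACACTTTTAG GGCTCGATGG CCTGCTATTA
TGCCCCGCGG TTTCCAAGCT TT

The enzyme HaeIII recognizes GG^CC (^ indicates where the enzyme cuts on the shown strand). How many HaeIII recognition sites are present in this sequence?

2

GGCC occurs starting at positions 117, 139.
HaeIII cuts at 2 sites.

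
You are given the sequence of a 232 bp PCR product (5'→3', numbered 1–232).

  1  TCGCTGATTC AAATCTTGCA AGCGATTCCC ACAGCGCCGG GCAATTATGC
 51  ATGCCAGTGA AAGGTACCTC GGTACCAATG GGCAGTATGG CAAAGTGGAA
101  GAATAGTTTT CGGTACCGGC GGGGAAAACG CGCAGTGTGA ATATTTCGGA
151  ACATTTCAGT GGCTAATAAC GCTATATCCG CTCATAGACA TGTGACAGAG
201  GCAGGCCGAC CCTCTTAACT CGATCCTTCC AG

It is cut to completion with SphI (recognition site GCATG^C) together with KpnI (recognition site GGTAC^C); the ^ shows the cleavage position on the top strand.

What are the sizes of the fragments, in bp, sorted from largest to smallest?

116, 53, 41, 14, 8 bp

The SphI site (GCATGC) starts at position 49.
SphI cuts after base 5 of each site (before the last base), so after position 53.
KpnI sites (GGTACC) start at positions 63, 71, 112.
KpnI cuts after base 5 of each site (before the last base), so after positions 67, 75, 116.
Combined cut positions: 53, 67, 75, 116.
Linear molecule, 4 cuts → 5 fragments:
  1–53 → 53 bp
  54–67 → 14 bp
  68–75 → 8 bp
  76–116 → 41 bp
  117–232 → 116 bp
Sorted largest to smallest: 116, 53, 41, 14, 8 bp.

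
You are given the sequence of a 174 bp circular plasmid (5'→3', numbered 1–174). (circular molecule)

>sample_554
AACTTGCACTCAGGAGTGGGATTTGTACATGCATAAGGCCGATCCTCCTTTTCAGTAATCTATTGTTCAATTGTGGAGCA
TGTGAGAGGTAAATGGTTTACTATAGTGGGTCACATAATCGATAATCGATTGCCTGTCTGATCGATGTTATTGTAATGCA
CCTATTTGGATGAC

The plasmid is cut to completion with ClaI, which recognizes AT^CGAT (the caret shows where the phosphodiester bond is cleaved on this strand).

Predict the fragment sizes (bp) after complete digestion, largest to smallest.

151, 16, 7 bp

ClaI sites (ATCGAT) start at positions 118, 125, 141.
ClaI cuts after base 2 of each site, so after positions 119, 126, 142.
Circular molecule, 3 cuts → 3 fragments:
  120–126 → 7 bp
  127–142 → 16 bp
  143–174 then 1–119 → 32 + 119 = 151 bp
Sorted largest to smallest: 151, 16, 7 bp.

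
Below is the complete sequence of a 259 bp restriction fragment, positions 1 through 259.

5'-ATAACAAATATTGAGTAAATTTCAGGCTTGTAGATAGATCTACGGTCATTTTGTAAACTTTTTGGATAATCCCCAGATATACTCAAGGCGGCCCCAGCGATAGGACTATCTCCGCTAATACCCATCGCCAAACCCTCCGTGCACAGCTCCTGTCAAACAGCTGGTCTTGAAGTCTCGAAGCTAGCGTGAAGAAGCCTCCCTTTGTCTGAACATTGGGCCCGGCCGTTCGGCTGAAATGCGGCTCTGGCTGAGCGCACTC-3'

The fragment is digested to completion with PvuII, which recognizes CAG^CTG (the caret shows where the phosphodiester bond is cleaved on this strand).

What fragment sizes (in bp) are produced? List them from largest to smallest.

160, 99 bp

The PvuII site (CAGCTG) starts at position 158.
PvuII cuts after base 3 of each site, so after position 160.
Linear molecule, 1 cut → 2 fragments:
  1–160 → 160 bp
  161–259 → 99 bp
Sorted largest to smallest: 160, 99 bp.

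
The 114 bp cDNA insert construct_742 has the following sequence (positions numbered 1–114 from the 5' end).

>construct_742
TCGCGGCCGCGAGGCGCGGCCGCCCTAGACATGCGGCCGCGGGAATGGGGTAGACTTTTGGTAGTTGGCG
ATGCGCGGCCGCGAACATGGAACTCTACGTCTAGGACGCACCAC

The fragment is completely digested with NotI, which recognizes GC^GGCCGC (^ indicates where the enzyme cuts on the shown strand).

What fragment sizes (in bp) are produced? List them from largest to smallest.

42, 38, 17, 13, 4 bp

NotI sites (GCGGCCGC) start at positions 3, 16, 33, 75.
NotI cuts after base 2 of each site, so after positions 4, 17, 34, 76.
Linear molecule, 4 cuts → 5 fragments:
  1–4 → 4 bp
  5–17 → 13 bp
  18–34 → 17 bp
  35–76 → 42 bp
  77–114 → 38 bp
Sorted largest to smallest: 42, 38, 17, 13, 4 bp.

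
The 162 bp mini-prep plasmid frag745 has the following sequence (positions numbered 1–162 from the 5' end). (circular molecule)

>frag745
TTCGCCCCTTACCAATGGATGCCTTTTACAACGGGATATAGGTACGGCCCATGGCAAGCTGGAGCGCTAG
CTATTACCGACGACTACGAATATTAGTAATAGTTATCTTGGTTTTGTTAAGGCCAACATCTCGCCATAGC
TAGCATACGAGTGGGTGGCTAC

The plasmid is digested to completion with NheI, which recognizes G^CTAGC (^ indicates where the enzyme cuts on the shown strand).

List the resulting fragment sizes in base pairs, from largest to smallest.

NheI sites (GCTAGC) start at positions 66, 139.
NheI cuts after the first base of each site, so after positions 66, 139.
Circular molecule, 2 cuts → 2 fragments:
  67–139 → 73 bp
  140–162 then 1–66 → 23 + 66 = 89 bp
Sorted largest to smallest: 89, 73 bp.

89, 73 bp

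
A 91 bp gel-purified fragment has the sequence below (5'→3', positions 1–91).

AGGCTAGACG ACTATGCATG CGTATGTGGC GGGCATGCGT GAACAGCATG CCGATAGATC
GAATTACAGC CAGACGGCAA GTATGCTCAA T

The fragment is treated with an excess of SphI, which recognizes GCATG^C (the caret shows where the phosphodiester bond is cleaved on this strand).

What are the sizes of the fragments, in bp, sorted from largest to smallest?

41, 20, 17, 13 bp

SphI sites (GCATGC) start at positions 16, 33, 46.
SphI cuts after base 5 of each site (before the last base), so after positions 20, 37, 50.
Linear molecule, 3 cuts → 4 fragments:
  1–20 → 20 bp
  21–37 → 17 bp
  38–50 → 13 bp
  51–91 → 41 bp
Sorted largest to smallest: 41, 20, 17, 13 bp.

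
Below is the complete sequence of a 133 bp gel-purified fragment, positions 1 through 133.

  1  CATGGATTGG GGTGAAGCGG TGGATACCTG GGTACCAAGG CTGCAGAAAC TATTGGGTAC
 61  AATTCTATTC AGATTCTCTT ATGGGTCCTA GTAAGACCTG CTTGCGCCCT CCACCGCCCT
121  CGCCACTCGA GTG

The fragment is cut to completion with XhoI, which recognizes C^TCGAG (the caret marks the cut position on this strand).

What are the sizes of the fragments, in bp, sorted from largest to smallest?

The XhoI site (CTCGAG) starts at position 126.
XhoI cuts after the first base of each site, so after position 126.
Linear molecule, 1 cut → 2 fragments:
  1–126 → 126 bp
  127–133 → 7 bp
Sorted largest to smallest: 126, 7 bp.

126, 7 bp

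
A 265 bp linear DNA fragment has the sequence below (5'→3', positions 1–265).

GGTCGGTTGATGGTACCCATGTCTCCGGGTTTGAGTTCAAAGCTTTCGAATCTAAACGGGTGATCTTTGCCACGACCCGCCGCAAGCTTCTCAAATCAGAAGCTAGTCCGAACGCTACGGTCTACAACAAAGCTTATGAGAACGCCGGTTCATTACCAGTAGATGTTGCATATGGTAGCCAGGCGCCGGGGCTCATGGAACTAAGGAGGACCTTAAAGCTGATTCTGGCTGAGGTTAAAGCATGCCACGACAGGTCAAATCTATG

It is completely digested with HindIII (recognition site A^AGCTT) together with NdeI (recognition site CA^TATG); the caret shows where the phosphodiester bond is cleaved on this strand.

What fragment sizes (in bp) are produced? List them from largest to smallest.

95, 46, 44, 40, 40 bp

HindIII sites (AAGCTT) start at positions 40, 84, 130.
HindIII cuts after the first base of each site, so after positions 40, 84, 130.
The NdeI site (CATATG) starts at position 169.
NdeI cuts after base 2 of each site, so after position 170.
Combined cut positions: 40, 84, 130, 170.
Linear molecule, 4 cuts → 5 fragments:
  1–40 → 40 bp
  41–84 → 44 bp
  85–130 → 46 bp
  131–170 → 40 bp
  171–265 → 95 bp
Sorted largest to smallest: 95, 46, 44, 40, 40 bp.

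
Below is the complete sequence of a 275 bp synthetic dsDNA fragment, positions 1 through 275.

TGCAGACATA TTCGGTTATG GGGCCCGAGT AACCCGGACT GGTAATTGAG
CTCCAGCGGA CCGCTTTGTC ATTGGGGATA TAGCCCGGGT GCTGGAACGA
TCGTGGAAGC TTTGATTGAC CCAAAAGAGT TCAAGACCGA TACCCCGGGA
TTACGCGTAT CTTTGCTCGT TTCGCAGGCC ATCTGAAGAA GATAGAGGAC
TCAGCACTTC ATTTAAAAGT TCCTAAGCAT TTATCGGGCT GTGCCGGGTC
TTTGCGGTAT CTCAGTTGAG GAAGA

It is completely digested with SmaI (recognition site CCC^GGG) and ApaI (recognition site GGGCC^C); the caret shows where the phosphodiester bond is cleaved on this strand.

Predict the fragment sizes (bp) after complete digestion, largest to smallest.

SmaI sites (CCCGGG) start at positions 84, 144.
SmaI cuts after base 3 of each site, so after positions 86, 146.
The ApaI site (GGGCCC) starts at position 21.
ApaI cuts after base 5 of each site (before the last base), so after position 25.
Combined cut positions: 25, 86, 146.
Linear molecule, 3 cuts → 4 fragments:
  1–25 → 25 bp
  26–86 → 61 bp
  87–146 → 60 bp
  147–275 → 129 bp
Sorted largest to smallest: 129, 61, 60, 25 bp.

129, 61, 60, 25 bp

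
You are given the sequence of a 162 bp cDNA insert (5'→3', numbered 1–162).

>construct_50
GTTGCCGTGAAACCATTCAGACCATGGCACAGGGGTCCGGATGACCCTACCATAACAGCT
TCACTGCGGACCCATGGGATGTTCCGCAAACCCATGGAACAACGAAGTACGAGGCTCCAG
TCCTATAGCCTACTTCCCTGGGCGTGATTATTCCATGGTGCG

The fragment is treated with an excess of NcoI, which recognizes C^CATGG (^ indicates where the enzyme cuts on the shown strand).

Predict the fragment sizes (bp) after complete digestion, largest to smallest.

61, 50, 22, 20, 9 bp

NcoI sites (CCATGG) start at positions 22, 72, 92, 153.
NcoI cuts after the first base of each site, so after positions 22, 72, 92, 153.
Linear molecule, 4 cuts → 5 fragments:
  1–22 → 22 bp
  23–72 → 50 bp
  73–92 → 20 bp
  93–153 → 61 bp
  154–162 → 9 bp
Sorted largest to smallest: 61, 50, 22, 20, 9 bp.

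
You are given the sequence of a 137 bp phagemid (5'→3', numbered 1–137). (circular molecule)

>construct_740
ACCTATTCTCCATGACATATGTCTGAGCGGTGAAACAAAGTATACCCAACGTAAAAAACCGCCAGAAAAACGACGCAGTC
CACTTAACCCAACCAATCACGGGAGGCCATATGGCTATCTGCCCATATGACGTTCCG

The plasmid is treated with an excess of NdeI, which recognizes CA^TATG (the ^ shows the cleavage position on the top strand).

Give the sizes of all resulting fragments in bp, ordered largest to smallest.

92, 29, 16 bp

NdeI sites (CATATG) start at positions 16, 108, 124.
NdeI cuts after base 2 of each site, so after positions 17, 109, 125.
Circular molecule, 3 cuts → 3 fragments:
  18–109 → 92 bp
  110–125 → 16 bp
  126–137 then 1–17 → 12 + 17 = 29 bp
Sorted largest to smallest: 92, 29, 16 bp.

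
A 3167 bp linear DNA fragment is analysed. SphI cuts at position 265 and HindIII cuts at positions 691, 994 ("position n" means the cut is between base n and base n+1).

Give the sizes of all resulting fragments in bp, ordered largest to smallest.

Combined cut positions (sorted): 265, 691, 994.
Linear molecule, 3 cuts → 4 fragments:
  265 − 0 = 265 bp
  691 − 265 = 426 bp
  994 − 691 = 303 bp
  3167 − 994 = 2173 bp
Sorted largest to smallest: 2173, 426, 303, 265 bp.

2173, 426, 303, 265 bp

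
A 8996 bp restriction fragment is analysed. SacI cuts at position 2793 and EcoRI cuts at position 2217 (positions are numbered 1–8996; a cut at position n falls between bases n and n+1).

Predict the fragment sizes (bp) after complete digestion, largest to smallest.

6203, 2217, 576 bp

Combined cut positions (sorted): 2217, 2793.
Linear molecule, 2 cuts → 3 fragments:
  2217 − 0 = 2217 bp
  2793 − 2217 = 576 bp
  8996 − 2793 = 6203 bp
Sorted largest to smallest: 6203, 2217, 576 bp.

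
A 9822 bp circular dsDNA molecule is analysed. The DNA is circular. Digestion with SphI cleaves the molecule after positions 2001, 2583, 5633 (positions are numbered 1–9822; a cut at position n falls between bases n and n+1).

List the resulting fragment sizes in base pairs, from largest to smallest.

Circular molecule, 3 cuts → 3 fragments:
  2583 − 2001 = 582 bp
  5633 − 2583 = 3050 bp
  wrap: 9822 − 5633 + 2001 = 6190 bp
Sorted largest to smallest: 6190, 3050, 582 bp.

6190, 3050, 582 bp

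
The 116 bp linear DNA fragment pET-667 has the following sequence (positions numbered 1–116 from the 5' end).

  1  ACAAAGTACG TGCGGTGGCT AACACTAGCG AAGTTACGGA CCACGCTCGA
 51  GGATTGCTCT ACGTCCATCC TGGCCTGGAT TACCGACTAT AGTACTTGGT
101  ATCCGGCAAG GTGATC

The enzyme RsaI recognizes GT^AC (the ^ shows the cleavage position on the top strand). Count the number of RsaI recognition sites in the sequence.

2

GTAC occurs starting at positions 6, 92.
RsaI cuts at 2 sites.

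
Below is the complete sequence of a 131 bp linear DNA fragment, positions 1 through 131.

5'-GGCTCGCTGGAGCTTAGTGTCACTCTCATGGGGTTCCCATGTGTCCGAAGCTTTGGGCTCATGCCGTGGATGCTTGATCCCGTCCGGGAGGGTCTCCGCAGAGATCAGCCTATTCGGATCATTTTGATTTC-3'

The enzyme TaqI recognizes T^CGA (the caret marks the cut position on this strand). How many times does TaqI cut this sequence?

0

No occurrence of TCGA is present in the sequence.
TaqI does not cut: 0 sites.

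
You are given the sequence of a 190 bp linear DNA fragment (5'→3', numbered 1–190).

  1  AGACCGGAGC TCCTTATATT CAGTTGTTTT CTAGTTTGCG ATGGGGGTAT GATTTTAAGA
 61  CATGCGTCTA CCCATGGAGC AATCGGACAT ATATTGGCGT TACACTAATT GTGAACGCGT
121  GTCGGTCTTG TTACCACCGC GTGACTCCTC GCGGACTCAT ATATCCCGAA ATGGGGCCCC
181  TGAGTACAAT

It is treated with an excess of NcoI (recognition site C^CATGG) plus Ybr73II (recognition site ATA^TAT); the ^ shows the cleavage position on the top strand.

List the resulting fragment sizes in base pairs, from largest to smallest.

72, 70, 29, 19 bp

The NcoI site (CCATGG) starts at position 72.
NcoI cuts after the first base of each site, so after position 72.
Ybr73II sites (ATATAT) start at positions 89, 159.
Ybr73II cuts after base 3 of each site, so after positions 91, 161.
Combined cut positions: 72, 91, 161.
Linear molecule, 3 cuts → 4 fragments:
  1–72 → 72 bp
  73–91 → 19 bp
  92–161 → 70 bp
  162–190 → 29 bp
Sorted largest to smallest: 72, 70, 29, 19 bp.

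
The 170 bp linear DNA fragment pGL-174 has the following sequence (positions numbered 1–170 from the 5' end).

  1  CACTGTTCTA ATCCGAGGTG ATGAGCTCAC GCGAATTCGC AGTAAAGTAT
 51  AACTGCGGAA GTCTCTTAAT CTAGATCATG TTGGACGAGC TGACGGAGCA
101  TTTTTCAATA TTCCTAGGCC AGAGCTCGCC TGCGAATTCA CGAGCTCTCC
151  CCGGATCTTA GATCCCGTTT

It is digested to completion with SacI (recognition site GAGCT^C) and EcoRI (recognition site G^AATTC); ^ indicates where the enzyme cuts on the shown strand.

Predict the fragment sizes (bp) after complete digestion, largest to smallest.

SacI sites (GAGCTC) start at positions 23, 122, 142.
SacI cuts after base 5 of each site (before the last base), so after positions 27, 126, 146.
EcoRI sites (GAATTC) start at positions 33, 134.
EcoRI cuts after the first base of each site, so after positions 33, 134.
Combined cut positions: 27, 33, 126, 134, 146.
Linear molecule, 5 cuts → 6 fragments:
  1–27 → 27 bp
  28–33 → 6 bp
  34–126 → 93 bp
  127–134 → 8 bp
  135–146 → 12 bp
  147–170 → 24 bp
Sorted largest to smallest: 93, 27, 24, 12, 8, 6 bp.

93, 27, 24, 12, 8, 6 bp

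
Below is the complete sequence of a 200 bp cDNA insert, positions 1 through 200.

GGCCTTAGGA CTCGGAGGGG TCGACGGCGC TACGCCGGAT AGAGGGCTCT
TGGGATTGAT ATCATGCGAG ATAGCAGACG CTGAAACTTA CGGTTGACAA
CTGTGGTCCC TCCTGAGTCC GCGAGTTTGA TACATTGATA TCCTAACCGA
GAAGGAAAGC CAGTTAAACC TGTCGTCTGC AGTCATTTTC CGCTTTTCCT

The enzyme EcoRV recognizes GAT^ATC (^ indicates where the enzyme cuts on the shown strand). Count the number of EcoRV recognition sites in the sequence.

2

GATATC occurs starting at positions 58, 137.
EcoRV cuts at 2 sites.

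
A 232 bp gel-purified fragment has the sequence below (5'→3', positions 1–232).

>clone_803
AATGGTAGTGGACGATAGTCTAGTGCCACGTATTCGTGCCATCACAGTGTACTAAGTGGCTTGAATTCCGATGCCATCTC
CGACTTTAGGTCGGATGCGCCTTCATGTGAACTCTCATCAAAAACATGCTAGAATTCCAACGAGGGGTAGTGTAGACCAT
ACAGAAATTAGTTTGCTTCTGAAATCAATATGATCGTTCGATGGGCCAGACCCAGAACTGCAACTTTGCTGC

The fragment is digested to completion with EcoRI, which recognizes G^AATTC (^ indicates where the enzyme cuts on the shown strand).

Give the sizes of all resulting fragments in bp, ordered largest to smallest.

100, 69, 63 bp

EcoRI sites (GAATTC) start at positions 63, 132.
EcoRI cuts after the first base of each site, so after positions 63, 132.
Linear molecule, 2 cuts → 3 fragments:
  1–63 → 63 bp
  64–132 → 69 bp
  133–232 → 100 bp
Sorted largest to smallest: 100, 69, 63 bp.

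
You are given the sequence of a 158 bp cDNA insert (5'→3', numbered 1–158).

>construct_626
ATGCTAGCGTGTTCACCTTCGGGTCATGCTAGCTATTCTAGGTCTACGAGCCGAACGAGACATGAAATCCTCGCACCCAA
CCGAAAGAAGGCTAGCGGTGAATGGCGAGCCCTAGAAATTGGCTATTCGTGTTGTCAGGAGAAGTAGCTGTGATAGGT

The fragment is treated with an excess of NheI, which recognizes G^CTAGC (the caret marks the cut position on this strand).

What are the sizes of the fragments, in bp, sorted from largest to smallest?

NheI sites (GCTAGC) start at positions 3, 28, 91.
NheI cuts after the first base of each site, so after positions 3, 28, 91.
Linear molecule, 3 cuts → 4 fragments:
  1–3 → 3 bp
  4–28 → 25 bp
  29–91 → 63 bp
  92–158 → 67 bp
Sorted largest to smallest: 67, 63, 25, 3 bp.

67, 63, 25, 3 bp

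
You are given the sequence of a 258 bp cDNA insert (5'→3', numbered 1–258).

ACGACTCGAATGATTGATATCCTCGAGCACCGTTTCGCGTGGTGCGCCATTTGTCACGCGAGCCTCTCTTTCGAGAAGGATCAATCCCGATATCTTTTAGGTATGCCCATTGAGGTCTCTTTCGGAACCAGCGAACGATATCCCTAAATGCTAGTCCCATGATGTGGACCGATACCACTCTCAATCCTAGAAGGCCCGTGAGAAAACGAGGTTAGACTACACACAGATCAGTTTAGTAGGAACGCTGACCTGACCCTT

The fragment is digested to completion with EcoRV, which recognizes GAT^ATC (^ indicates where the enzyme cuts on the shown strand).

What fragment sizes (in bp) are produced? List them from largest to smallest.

EcoRV sites (GATATC) start at positions 16, 89, 137.
EcoRV cuts after base 3 of each site, so after positions 18, 91, 139.
Linear molecule, 3 cuts → 4 fragments:
  1–18 → 18 bp
  19–91 → 73 bp
  92–139 → 48 bp
  140–258 → 119 bp
Sorted largest to smallest: 119, 73, 48, 18 bp.

119, 73, 48, 18 bp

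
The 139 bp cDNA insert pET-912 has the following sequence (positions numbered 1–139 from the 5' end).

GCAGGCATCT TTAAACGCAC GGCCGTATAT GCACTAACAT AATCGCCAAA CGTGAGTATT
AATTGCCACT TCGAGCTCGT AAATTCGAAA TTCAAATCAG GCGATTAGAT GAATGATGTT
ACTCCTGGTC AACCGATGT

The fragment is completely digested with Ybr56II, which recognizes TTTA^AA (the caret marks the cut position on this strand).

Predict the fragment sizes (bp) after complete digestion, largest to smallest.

The Ybr56II site (TTTAAA) starts at position 10.
Ybr56II cuts after base 4 of each site, so after position 13.
Linear molecule, 1 cut → 2 fragments:
  1–13 → 13 bp
  14–139 → 126 bp
Sorted largest to smallest: 126, 13 bp.

126, 13 bp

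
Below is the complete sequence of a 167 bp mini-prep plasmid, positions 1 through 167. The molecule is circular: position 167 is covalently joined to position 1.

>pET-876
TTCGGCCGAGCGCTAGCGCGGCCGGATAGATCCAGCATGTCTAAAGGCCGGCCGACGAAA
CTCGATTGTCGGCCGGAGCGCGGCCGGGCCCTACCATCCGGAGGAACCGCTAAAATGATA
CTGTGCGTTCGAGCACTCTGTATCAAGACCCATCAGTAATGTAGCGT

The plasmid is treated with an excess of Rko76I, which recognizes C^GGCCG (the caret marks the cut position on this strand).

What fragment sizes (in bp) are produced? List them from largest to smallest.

89, 30, 21, 16, 11 bp

Rko76I sites (CGGCCG) start at positions 3, 19, 49, 70, 81.
Rko76I cuts after the first base of each site, so after positions 3, 19, 49, 70, 81.
Circular molecule, 5 cuts → 5 fragments:
  4–19 → 16 bp
  20–49 → 30 bp
  50–70 → 21 bp
  71–81 → 11 bp
  82–167 then 1–3 → 86 + 3 = 89 bp
Sorted largest to smallest: 89, 30, 21, 16, 11 bp.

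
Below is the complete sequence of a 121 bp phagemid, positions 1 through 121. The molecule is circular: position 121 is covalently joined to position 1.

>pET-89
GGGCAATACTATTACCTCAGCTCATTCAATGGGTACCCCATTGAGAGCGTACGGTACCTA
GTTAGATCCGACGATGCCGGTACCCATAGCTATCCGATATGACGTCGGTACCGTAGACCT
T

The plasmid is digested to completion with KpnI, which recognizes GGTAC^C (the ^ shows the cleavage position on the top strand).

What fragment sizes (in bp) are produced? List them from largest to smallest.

KpnI sites (GGTACC) start at positions 32, 53, 79, 107.
KpnI cuts after base 5 of each site (before the last base), so after positions 36, 57, 83, 111.
Circular molecule, 4 cuts → 4 fragments:
  37–57 → 21 bp
  58–83 → 26 bp
  84–111 → 28 bp
  112–121 then 1–36 → 10 + 36 = 46 bp
Sorted largest to smallest: 46, 28, 26, 21 bp.

46, 28, 26, 21 bp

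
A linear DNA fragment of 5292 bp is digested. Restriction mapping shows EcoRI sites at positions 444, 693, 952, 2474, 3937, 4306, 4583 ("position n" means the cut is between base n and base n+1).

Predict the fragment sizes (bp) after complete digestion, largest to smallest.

1522, 1463, 709, 444, 369, 277, 259, 249 bp

Linear molecule, 7 cuts → 8 fragments:
  444 − 0 = 444 bp
  693 − 444 = 249 bp
  952 − 693 = 259 bp
  2474 − 952 = 1522 bp
  3937 − 2474 = 1463 bp
  4306 − 3937 = 369 bp
  4583 − 4306 = 277 bp
  5292 − 4583 = 709 bp
Sorted largest to smallest: 1522, 1463, 709, 444, 369, 277, 259, 249 bp.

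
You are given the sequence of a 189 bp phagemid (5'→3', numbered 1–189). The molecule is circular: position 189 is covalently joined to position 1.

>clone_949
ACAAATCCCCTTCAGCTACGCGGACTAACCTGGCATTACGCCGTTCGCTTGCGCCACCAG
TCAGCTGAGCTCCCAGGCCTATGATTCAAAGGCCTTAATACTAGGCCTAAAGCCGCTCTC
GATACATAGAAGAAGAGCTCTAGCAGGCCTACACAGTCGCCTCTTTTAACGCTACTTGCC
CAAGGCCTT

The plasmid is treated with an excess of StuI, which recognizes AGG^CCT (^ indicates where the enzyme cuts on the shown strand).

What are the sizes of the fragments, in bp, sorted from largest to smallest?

StuI sites (AGGCCT) start at positions 75, 90, 103, 145, 183.
StuI cuts after base 3 of each site, so after positions 77, 92, 105, 147, 185.
Circular molecule, 5 cuts → 5 fragments:
  78–92 → 15 bp
  93–105 → 13 bp
  106–147 → 42 bp
  148–185 → 38 bp
  186–189 then 1–77 → 4 + 77 = 81 bp
Sorted largest to smallest: 81, 42, 38, 15, 13 bp.

81, 42, 38, 15, 13 bp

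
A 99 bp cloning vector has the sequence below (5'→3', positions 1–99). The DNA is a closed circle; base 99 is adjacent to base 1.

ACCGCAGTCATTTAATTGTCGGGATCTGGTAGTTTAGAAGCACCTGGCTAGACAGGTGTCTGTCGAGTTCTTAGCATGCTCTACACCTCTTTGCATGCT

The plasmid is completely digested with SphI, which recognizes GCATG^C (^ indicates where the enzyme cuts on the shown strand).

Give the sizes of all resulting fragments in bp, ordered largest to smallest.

SphI sites (GCATGC) start at positions 74, 93.
SphI cuts after base 5 of each site (before the last base), so after positions 78, 97.
Circular molecule, 2 cuts → 2 fragments:
  79–97 → 19 bp
  98–99 then 1–78 → 2 + 78 = 80 bp
Sorted largest to smallest: 80, 19 bp.

80, 19 bp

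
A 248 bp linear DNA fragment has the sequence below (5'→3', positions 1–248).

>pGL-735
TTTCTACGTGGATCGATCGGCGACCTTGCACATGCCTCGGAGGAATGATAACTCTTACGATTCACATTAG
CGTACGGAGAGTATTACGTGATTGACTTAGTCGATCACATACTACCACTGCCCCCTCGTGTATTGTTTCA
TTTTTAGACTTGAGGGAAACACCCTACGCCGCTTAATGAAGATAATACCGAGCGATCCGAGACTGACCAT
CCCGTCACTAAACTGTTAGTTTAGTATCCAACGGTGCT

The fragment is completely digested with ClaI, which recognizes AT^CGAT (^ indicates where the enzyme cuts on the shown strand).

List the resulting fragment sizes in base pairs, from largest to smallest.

235, 13 bp

The ClaI site (ATCGAT) starts at position 12.
ClaI cuts after base 2 of each site, so after position 13.
Linear molecule, 1 cut → 2 fragments:
  1–13 → 13 bp
  14–248 → 235 bp
Sorted largest to smallest: 235, 13 bp.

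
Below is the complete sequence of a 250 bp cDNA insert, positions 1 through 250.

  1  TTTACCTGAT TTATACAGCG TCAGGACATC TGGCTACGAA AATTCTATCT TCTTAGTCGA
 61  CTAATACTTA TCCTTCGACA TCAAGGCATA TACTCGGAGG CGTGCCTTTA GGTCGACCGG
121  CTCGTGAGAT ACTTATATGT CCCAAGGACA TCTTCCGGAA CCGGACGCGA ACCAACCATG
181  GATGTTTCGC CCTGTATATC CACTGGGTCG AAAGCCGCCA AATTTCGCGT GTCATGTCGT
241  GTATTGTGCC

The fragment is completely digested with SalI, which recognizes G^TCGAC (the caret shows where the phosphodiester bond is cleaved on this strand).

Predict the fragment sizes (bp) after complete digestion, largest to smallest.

138, 56, 56 bp

SalI sites (GTCGAC) start at positions 56, 112.
SalI cuts after the first base of each site, so after positions 56, 112.
Linear molecule, 2 cuts → 3 fragments:
  1–56 → 56 bp
  57–112 → 56 bp
  113–250 → 138 bp
Sorted largest to smallest: 138, 56, 56 bp.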